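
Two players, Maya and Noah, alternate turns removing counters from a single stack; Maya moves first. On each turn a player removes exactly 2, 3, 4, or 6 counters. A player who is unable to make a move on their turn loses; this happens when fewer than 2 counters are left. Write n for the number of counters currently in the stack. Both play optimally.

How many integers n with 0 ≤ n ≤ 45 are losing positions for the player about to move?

Classify positions by backward induction: terminal positions (no move available) are L. From any other position, the mover wins iff some move reaches an L.
n=0: no move → L
n=1: no move → L
n=2: can move to 0, which is L ⇒ W
n=3: can move to 1, which is L ⇒ W
n=4: can move to 1, which is L ⇒ W
n=5: can move to 1, which is L ⇒ W
n=6: can move to 0, which is L ⇒ W
n=7: can move to 1, which is L ⇒ W
n=8: moves to 6(W), 5(W), 4(W), 2(W); every one is W ⇒ L
n=9: moves to 7(W), 6(W), 5(W), 3(W); every one is W ⇒ L
n=10: can move to 8, which is L ⇒ W
n=11: can move to 9, which is L ⇒ W
n=12: can move to 9, which is L ⇒ W
n=13: can move to 9, which is L ⇒ W
n=14: can move to 8, which is L ⇒ W
n=15: can move to 9, which is L ⇒ W
n=16: moves to 14(W), 13(W), 12(W), 10(W); every one is W ⇒ L
n=17: moves to 15(W), 14(W), 13(W), 11(W); every one is W ⇒ L
n=18: can move to 16, which is L ⇒ W
n=19: can move to 17, which is L ⇒ W
n=20: can move to 17, which is L ⇒ W
n=21: can move to 17, which is L ⇒ W
n=22: can move to 16, which is L ⇒ W
n=23: can move to 17, which is L ⇒ W
n=24: moves to 22(W), 21(W), 20(W), 18(W); every one is W ⇒ L
n=25: moves to 23(W), 22(W), 21(W), 19(W); every one is W ⇒ L
n=26: can move to 24, which is L ⇒ W
n=27: can move to 25, which is L ⇒ W
n=28: can move to 25, which is L ⇒ W
n=29: can move to 25, which is L ⇒ W
n=30: can move to 24, which is L ⇒ W
n=31: can move to 25, which is L ⇒ W
n=32: moves to 30(W), 29(W), 28(W), 26(W); every one is W ⇒ L
n=33: moves to 31(W), 30(W), 29(W), 27(W); every one is W ⇒ L
n=34: can move to 32, which is L ⇒ W
n=35: can move to 33, which is L ⇒ W
n=36: can move to 33, which is L ⇒ W
n=37: can move to 33, which is L ⇒ W
n=38: can move to 32, which is L ⇒ W
n=39: can move to 33, which is L ⇒ W
n=40: moves to 38(W), 37(W), 36(W), 34(W); every one is W ⇒ L
n=41: moves to 39(W), 38(W), 37(W), 35(W); every one is W ⇒ L
n=42: can move to 40, which is L ⇒ W
n=43: can move to 41, which is L ⇒ W
n=44: can move to 41, which is L ⇒ W
n=45: can move to 41, which is L ⇒ W
L entries with 0 ≤ n ≤ 45: n = 0, 1, 8, 9, 16, 17, 24, 25, 32, 33, 40, 41; that makes 12.

12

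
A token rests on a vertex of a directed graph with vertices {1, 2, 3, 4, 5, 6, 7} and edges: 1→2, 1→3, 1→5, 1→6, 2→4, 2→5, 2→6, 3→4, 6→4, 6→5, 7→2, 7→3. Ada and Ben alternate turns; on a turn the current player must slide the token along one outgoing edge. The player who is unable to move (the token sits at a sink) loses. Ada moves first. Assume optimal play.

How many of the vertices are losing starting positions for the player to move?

3

Positions with no move are L. A position that does have a move is losing for the player to move precisely when every available move leads to a winning position for the opponent. Fill in the labels:
Every edge goes from a vertex to one that appears earlier in the order 4, 5, 6, 2, 3, 1, 7, so processing vertices in that order labels each vertex after all of its successors.
4: no outgoing edge → L
5: no outgoing edge → L
6: reaches L-position 5 → W
2: reaches L-position 5 → W
3: reaches L-position 4 → W
1: reaches L-position 5 → W
7: only reaches 3(W), 2(W), all W → L
The L vertices are 4, 5, 7; that is 3 in all.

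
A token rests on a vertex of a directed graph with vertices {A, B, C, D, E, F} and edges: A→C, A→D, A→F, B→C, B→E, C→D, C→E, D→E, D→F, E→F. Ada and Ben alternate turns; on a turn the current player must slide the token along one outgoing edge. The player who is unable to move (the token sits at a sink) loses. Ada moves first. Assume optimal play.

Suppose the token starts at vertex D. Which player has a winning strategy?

Ada wins.

Label each position W (a win for the player to move) or L (a loss). A position with no legal move is L; any other position is W exactly when some move reaches an L, and L when every move reaches a W.
Every edge goes from a vertex to one that appears earlier in the order F, E, D, C, A, B, so processing vertices in that order labels each vertex after all of its successors.
F: no outgoing edge → L
E: reaches L-position F → W
D: reaches L-position F → W
C: only reaches D(W), E(W), all W → L
A: reaches L-position C → W
B: reaches L-position C → W
From D Ada can move to F, reaching an L position.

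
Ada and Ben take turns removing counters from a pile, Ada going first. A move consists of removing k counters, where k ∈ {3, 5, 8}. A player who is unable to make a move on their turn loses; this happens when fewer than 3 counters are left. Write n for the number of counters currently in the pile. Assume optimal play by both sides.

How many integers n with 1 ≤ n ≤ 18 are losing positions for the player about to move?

5

Compute win/loss labels from the base case upward. A position with no move is L. Any other position is W if it can reach an L in one move, else L.
n=0: no move → L
n=1: no move → L
n=2: no move → L
n=3: reaches L-position 0 → W
n=4: reaches L-position 1 → W
n=5: reaches L-position 2 → W
n=6: reaches L-position 1 → W
n=7: reaches L-position 2 → W
n=8: reaches L-position 0 → W
n=9: reaches L-position 1 → W
n=10: reaches L-position 2 → W
n=11: only reaches 8(W), 6(W), 3(W), all W → L
n=12: only reaches 9(W), 7(W), 4(W), all W → L
n=13: only reaches 10(W), 8(W), 5(W), all W → L
n=14: reaches L-position 11 → W
n=15: reaches L-position 12 → W
n=16: reaches L-position 13 → W
n=17: reaches L-position 12 → W
n=18: reaches L-position 13 → W
L entries with 1 ≤ n ≤ 18 (n=0 is outside the asked range and is not counted): n = 1, 2, 11, 12, 13; that makes 5.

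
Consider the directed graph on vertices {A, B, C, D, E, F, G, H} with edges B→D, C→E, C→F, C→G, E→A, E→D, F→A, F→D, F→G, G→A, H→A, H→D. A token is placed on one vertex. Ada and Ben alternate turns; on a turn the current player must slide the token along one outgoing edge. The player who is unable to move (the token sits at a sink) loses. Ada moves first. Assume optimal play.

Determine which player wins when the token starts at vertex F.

Use the standard recursion: the mover loses at a terminal position; elsewhere, the mover wins exactly when some move hands the opponent an L position.
Every edge goes from a vertex to one that appears earlier in the order D, A, H, G, B, F, E, C, so processing vertices in that order labels each vertex after all of its successors.
D: no outgoing edge → L
A: no outgoing edge → L
H: can move to A, which is L ⇒ W
G: can move to A, which is L ⇒ W
B: can move to D, which is L ⇒ W
F: can move to A, which is L ⇒ W
E: can move to A, which is L ⇒ W
C: moves to E(W), F(W), G(W); every one is W ⇒ L
The starting position F is W: Ada should move to A, handing over an L position.

Ada wins.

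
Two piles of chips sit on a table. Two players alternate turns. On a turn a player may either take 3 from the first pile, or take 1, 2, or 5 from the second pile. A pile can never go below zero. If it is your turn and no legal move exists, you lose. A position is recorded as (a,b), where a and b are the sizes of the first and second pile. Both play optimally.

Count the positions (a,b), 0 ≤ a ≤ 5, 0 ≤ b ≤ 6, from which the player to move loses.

15

Work bottom-up. With no move the player to move loses. Otherwise the position is W if at least one move leads to an L position for the opponent, and L if every move leads to a W.
Every move lowers a or b (never raises either), so fill the grid row by row in increasing a, and left to right within a row: each cell's successors are then already labelled.
      b=0  b=1  b=2  b=3  b=4  b=5  b=6
a=0:    L    W    W    L    W    W    L
a=1:    L    W    W    L    W    W    L
a=2:    L    W    W    L    W    W    L
a=3:    W    L    W    W    L    W    W
a=4:    W    L    W    W    L    W    W
a=5:    W    L    W    W    L    W    W
Cells with no legal move (terminal, hence L): (0,0), (1,0), (2,0).
The remaining L cells, each justified by listing all of its moves:
(0,3): moves to (0,2)(W), (0,1)(W); every one is W ⇒ L
(0,6): moves to (0,5)(W), (0,4)(W), (0,1)(W); every one is W ⇒ L
(1,3): moves to (1,2)(W), (1,1)(W); every one is W ⇒ L
(1,6): moves to (1,5)(W), (1,4)(W), (1,1)(W); every one is W ⇒ L
(2,3): moves to (2,2)(W), (2,1)(W); every one is W ⇒ L
(2,6): moves to (2,5)(W), (2,4)(W), (2,1)(W); every one is W ⇒ L
(3,1): moves to (0,1)(W), (3,0)(W); every one is W ⇒ L
(3,4): moves to (0,4)(W), (3,3)(W), (3,2)(W); every one is W ⇒ L
(4,1): moves to (1,1)(W), (4,0)(W); every one is W ⇒ L
(4,4): moves to (1,4)(W), (4,3)(W), (4,2)(W); every one is W ⇒ L
(5,1): moves to (2,1)(W), (5,0)(W); every one is W ⇒ L
(5,4): moves to (2,4)(W), (5,3)(W), (5,2)(W); every one is W ⇒ L
Every other cell has at least one move into one of the L cells above, so it is W.
L cells per row: a=0: 3, a=1: 3, a=2: 3, a=3: 2, a=4: 2, a=5: 2; total 15.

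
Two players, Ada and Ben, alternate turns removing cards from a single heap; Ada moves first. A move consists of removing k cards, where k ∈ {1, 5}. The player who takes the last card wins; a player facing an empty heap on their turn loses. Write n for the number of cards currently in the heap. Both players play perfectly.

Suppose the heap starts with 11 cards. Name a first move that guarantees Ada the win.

Build the W/L table. Terminal = L. A non-terminal position is W if it has a move to some L; otherwise it is L.
n=0: no move → L
n=1: W (go to 0, an L position)
n=2: L (sole option 1(W) is W)
n=3: W (go to 2, an L position)
n=4: L (sole option 3(W) is W)
n=5: W (go to 4, an L position)
n=6: L (options 5(W), 1(W) are all W)
n=7: W (go to 6, an L position)
n=8: L (options 7(W), 3(W) are all W)
n=9: W (go to 8, an L position)
n=10: L (options 9(W), 5(W) are all W)
n=11: W (go to 10, an L position)
From 11, the L positions reachable in one move are: 10, 6. Any move reaching one of these is winning.

Remove 1, leaving 10.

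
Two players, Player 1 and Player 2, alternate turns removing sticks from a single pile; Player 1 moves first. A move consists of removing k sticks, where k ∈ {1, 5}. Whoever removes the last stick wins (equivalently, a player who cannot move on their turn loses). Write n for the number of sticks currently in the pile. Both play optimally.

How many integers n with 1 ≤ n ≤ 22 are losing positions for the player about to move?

Positions with no move are L. A position that does have a move is losing for the player to move precisely when every available move leads to a winning position for the opponent. Fill in the labels:
n=0: no move → L
n=1: →0(L), so W
n=2: →1(W) only, which is W, so L
n=3: →2(L), so W
n=4: →3(W) only, which is W, so L
n=5: →4(L), so W
n=6: →5(W), 1(W) — all W, so L
n=7: →6(L), so W
n=8: →7(W), 3(W) — all W, so L
n=9: →8(L), so W
n=10: →9(W), 5(W) — all W, so L
n=11: →10(L), so W
n=12: →11(W), 7(W) — all W, so L
n=13: →12(L), so W
n=14: →13(W), 9(W) — all W, so L
n=15: →14(L), so W
n=16: →15(W), 11(W) — all W, so L
n=17: →16(L), so W
n=18: →17(W), 13(W) — all W, so L
n=19: →18(L), so W
n=20: →19(W), 15(W) — all W, so L
n=21: →20(L), so W
n=22: →21(W), 17(W) — all W, so L
L entries with 1 ≤ n ≤ 22 (n=0 is outside the asked range and is not counted): n = 2, 4, 6, 8, 10, 12, 14, 16, 18, 20, 22; that makes 11.

11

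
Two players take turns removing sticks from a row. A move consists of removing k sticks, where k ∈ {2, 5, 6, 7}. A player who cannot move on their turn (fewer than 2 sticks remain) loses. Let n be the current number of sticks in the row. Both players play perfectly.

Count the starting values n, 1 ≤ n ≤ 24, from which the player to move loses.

6

Build the W/L table. Terminal = L. A non-terminal position is W if it has a move to some L; otherwise it is L.
n=0: no move → L
n=1: no move → L
n=2: can move to 0, which is L ⇒ W
n=3: can move to 1, which is L ⇒ W
n=4: the only move is to 2(W), a W ⇒ L
n=5: can move to 0, which is L ⇒ W
n=6: can move to 4, which is L ⇒ W
n=7: can move to 1, which is L ⇒ W
n=8: can move to 1, which is L ⇒ W
n=9: can move to 4, which is L ⇒ W
n=10: can move to 4, which is L ⇒ W
n=11: can move to 4, which is L ⇒ W
n=12: moves to 10(W), 7(W), 6(W), 5(W); every one is W ⇒ L
n=13: moves to 11(W), 8(W), 7(W), 6(W); every one is W ⇒ L
n=14: can move to 12, which is L ⇒ W
n=15: can move to 13, which is L ⇒ W
n=16: moves to 14(W), 11(W), 10(W), 9(W); every one is W ⇒ L
n=17: can move to 12, which is L ⇒ W
n=18: can move to 16, which is L ⇒ W
n=19: can move to 13, which is L ⇒ W
n=20: can move to 13, which is L ⇒ W
n=21: can move to 16, which is L ⇒ W
n=22: can move to 16, which is L ⇒ W
n=23: can move to 16, which is L ⇒ W
n=24: moves to 22(W), 19(W), 18(W), 17(W); every one is W ⇒ L
L entries with 1 ≤ n ≤ 24 (n=0 is outside the asked range and is not counted): n = 1, 4, 12, 13, 16, 24; that makes 6.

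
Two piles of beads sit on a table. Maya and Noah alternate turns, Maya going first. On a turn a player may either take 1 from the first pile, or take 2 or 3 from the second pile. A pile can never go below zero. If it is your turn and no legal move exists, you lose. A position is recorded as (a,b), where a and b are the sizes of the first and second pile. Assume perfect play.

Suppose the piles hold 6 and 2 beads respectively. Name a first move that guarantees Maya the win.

Move to (5,2).

Positions with no move are L. A position that does have a move is losing for the player to move precisely when every available move leads to a winning position for the opponent. Fill in the labels:
No move ever increases a pile, so every position that can arise here has a ≤ 6 and b ≤ 2; it is enough to label the cells with 0 ≤ a ≤ 6 and 0 ≤ b ≤ 2.
Every move lowers a or b (never raises either), so fill the grid row by row in increasing a, and left to right within a row: each cell's successors are then already labelled.
      b=0  b=1  b=2
a=0:    L    L    W
a=1:    W    W    L
a=2:    L    L    W
a=3:    W    W    L
a=4:    L    L    W
a=5:    W    W    L
a=6:    L    L    W
Cells with no legal move (terminal, hence L): (0,0), (0,1).
The remaining L cells, each justified by listing all of its moves:
(1,2): moves to (0,2)(W), (1,0)(W); every one is W ⇒ L
(2,0): the only move is to (1,0)(W), a W ⇒ L
(2,1): the only move is to (1,1)(W), a W ⇒ L
(3,2): moves to (2,2)(W), (3,0)(W); every one is W ⇒ L
(4,0): the only move is to (3,0)(W), a W ⇒ L
(4,1): the only move is to (3,1)(W), a W ⇒ L
(5,2): moves to (4,2)(W), (5,0)(W); every one is W ⇒ L
(6,0): the only move is to (5,0)(W), a W ⇒ L
(6,1): the only move is to (5,1)(W), a W ⇒ L
Every other cell has at least one move into one of the L cells above, so it is W.
From (6,2), the L positions reachable in one move are: (5,2), (6,0). Any move reaching one of these is winning.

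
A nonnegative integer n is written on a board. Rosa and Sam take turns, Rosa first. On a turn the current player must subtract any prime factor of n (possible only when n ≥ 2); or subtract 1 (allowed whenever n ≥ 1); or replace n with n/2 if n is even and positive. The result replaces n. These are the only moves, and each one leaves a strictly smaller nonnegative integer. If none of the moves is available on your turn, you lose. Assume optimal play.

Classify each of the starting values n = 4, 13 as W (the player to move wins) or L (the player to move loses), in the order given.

4: L, 13: W

Label each position W (a win for the player to move) or L (a loss). A position with no legal move is L; any other position is W exactly when some move reaches an L, and L when every move reaches a W.
n=0: no move → L
n=1: W (go to 0, an L position)
n=2: W (go to 0, an L position)
n=3: W (go to 0, an L position)
n=4: L (options 2(W), 3(W) are all W)
n=5: W (go to 0, an L position)
n=6: W (go to 4, an L position)
n=7: W (go to 0, an L position)
n=8: W (go to 4, an L position)
n=9: L (options 6(W), 8(W) are all W)
n=10: W (go to 9, an L position)
n=11: W (go to 0, an L position)
n=12: W (go to 9, an L position)
n=13: W (go to 0, an L position)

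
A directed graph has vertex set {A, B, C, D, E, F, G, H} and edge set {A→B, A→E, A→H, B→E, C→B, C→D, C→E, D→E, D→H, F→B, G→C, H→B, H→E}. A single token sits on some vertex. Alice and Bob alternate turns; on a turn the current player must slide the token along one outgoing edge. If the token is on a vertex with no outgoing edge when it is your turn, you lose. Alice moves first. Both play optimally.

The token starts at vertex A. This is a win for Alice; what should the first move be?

Move to E.

Build the W/L table. Terminal = L. A non-terminal position is W if it has a move to some L; otherwise it is L.
Every edge goes from a vertex to one that appears earlier in the order E, B, H, A, D, C, G, F, so processing vertices in that order labels each vertex after all of its successors.
E: no outgoing edge → L
B: W (go to E, an L position)
H: W (go to E, an L position)
A: W (go to E, an L position)
D: W (go to E, an L position)
C: W (go to E, an L position)
G: L (sole option C(W) is W)
F: L (sole option B(W) is W)
From A, the L positions reachable in one move are: E.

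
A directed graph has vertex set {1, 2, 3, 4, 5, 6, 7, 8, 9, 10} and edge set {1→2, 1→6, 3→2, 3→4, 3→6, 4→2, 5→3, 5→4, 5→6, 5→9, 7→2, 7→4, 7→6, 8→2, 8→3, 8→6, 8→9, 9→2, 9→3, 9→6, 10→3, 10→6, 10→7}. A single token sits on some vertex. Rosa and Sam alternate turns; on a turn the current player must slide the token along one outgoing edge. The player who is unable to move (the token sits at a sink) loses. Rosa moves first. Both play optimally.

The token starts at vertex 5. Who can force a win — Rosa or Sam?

Compute win/loss labels from the base case upward. A position with no move is L. Any other position is W if it can reach an L in one move, else L.
Every edge goes from a vertex to one that appears earlier in the order 2, 6, 4, 3, 7, 10, 9, 8, 1, 5, so processing vertices in that order labels each vertex after all of its successors.
2: no outgoing edge → L
6: no outgoing edge → L
4: W (go to 2, an L position)
3: W (go to 6, an L position)
7: W (go to 6, an L position)
10: W (go to 6, an L position)
9: W (go to 6, an L position)
8: W (go to 6, an L position)
1: W (go to 6, an L position)
5: W (go to 6, an L position)
The starting position 5 is W: Rosa should move to 6, handing over an L position.

Rosa wins.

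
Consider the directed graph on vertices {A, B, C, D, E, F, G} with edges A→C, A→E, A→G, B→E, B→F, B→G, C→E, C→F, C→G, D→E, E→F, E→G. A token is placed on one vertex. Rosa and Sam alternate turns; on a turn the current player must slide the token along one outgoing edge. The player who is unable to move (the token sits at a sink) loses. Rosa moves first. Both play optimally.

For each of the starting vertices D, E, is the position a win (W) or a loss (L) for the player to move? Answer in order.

D: L, E: W

Classify positions by backward induction: terminal positions (no move available) are L. From any other position, the mover wins iff some move reaches an L.
Every edge goes from a vertex to one that appears earlier in the order G, F, E, C, D, B, A, so processing vertices in that order labels each vertex after all of its successors.
G: no outgoing edge → L
F: no outgoing edge → L
E: W (go to F, an L position)
C: W (go to F, an L position)
D: L (sole option E(W) is W)
B: W (go to F, an L position)
A: W (go to G, an L position)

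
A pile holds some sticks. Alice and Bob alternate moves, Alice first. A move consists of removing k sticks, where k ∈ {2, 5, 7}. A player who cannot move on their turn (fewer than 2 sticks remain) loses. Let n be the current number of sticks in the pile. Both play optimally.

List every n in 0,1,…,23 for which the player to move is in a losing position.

0, 1, 4, 10, 13, 14, 22, 23

Use the standard recursion: the mover loses at a terminal position; elsewhere, the mover wins exactly when some move hands the opponent an L position.
n=0: no move → L
n=1: no move → L
n=2: →0(L), so W
n=3: →1(L), so W
n=4: →2(W) only, which is W, so L
n=5: →0(L), so W
n=6: →4(L), so W
n=7: →0(L), so W
n=8: →1(L), so W
n=9: →4(L), so W
n=10: →8(W), 5(W), 3(W) — all W, so L
n=11: →4(L), so W
n=12: →10(L), so W
n=13: →11(W), 8(W), 6(W) — all W, so L
n=14: →12(W), 9(W), 7(W) — all W, so L
n=15: →13(L), so W
n=16: →14(L), so W
n=17: →10(L), so W
n=18: →13(L), so W
n=19: →14(L), so W
n=20: →13(L), so W
n=21: →14(L), so W
n=22: →20(W), 17(W), 15(W) — all W, so L
n=23: →21(W), 18(W), 16(W) — all W, so L
The losing starting values of n are exactly the entries labelled L in this table (8 of them).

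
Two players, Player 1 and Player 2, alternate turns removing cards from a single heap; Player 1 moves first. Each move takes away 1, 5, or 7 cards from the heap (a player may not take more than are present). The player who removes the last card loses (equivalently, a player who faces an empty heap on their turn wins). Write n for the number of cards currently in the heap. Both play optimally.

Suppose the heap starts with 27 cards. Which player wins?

Player 2 wins.

Compute win/loss labels from the base case upward. A position with no move is W. Any other position is W if it can reach an L in one move, else L.
n=0: no move; the opponent has just taken the last card and therefore loses → W
n=1: the only move is to 0(W), a W ⇒ L
n=2: can move to 1, which is L ⇒ W
n=3: the only move is to 2(W), a W ⇒ L
n=4: can move to 3, which is L ⇒ W
n=5: moves to 4(W), 0(W); every one is W ⇒ L
n=6: can move to 5, which is L ⇒ W
n=7: moves to 6(W), 2(W), 0(W); every one is W ⇒ L
n=8: can move to 7, which is L ⇒ W
n=9: moves to 8(W), 4(W), 2(W); every one is W ⇒ L
n=10: can move to 9, which is L ⇒ W
n=11: moves to 10(W), 6(W), 4(W); every one is W ⇒ L
n=12: can move to 11, which is L ⇒ W
n=13: moves to 12(W), 8(W), 6(W); every one is W ⇒ L
n=14: can move to 13, which is L ⇒ W
n=15: moves to 14(W), 10(W), 8(W); every one is W ⇒ L
n=16: can move to 15, which is L ⇒ W
n=17: moves to 16(W), 12(W), 10(W); every one is W ⇒ L
n=18: can move to 17, which is L ⇒ W
n=19: moves to 18(W), 14(W), 12(W); every one is W ⇒ L
n=20: can move to 19, which is L ⇒ W
n=21: moves to 20(W), 16(W), 14(W); every one is W ⇒ L
n=22: can move to 21, which is L ⇒ W
n=23: moves to 22(W), 18(W), 16(W); every one is W ⇒ L
n=24: can move to 23, which is L ⇒ W
n=25: moves to 24(W), 20(W), 18(W); every one is W ⇒ L
n=26: can move to 25, which is L ⇒ W
n=27: moves to 26(W), 22(W), 20(W); every one is W ⇒ L
The starting position 27 is L: whatever Player 1 does, the opponent receives a W position.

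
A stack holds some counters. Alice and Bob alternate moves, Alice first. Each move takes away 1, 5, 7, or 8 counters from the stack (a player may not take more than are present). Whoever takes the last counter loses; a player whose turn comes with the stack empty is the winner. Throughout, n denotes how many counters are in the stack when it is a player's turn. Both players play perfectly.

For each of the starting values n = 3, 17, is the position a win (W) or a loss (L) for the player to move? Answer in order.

Compute win/loss labels from the base case upward. A position with no move is W. Any other position is W if it can reach an L in one move, else L.
n=0: no move; the opponent has just taken the last counter and therefore loses → W
n=1: only reaches 0(W), which is W → L
n=2: reaches L-position 1 → W
n=3: only reaches 2(W), which is W → L
n=4: reaches L-position 3 → W
n=5: only reaches 4(W), 0(W), all W → L
n=6: reaches L-position 5 → W
n=7: only reaches 6(W), 2(W), 0(W), all W → L
n=8: reaches L-position 7 → W
n=9: reaches L-position 1 → W
n=10: reaches L-position 5 → W
n=11: reaches L-position 3 → W
n=12: reaches L-position 7 → W
n=13: reaches L-position 5 → W
n=14: reaches L-position 7 → W
n=15: reaches L-position 7 → W
n=16: only reaches 15(W), 11(W), 9(W), 8(W), all W → L
n=17: reaches L-position 16 → W

3: L, 17: W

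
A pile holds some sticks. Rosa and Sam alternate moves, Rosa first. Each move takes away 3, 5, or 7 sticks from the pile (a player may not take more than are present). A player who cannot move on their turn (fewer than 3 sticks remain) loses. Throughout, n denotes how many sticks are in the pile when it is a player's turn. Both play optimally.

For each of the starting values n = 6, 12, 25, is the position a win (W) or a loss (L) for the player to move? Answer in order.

Classify positions by backward induction: terminal positions (no move available) are L. From any other position, the mover wins iff some move reaches an L.
n=0: no move → L
n=1: no move → L
n=2: no move → L
n=3: W (go to 0, an L position)
n=4: W (go to 1, an L position)
n=5: W (go to 2, an L position)
n=6: W (go to 1, an L position)
n=7: W (go to 2, an L position)
n=8: W (go to 1, an L position)
n=9: W (go to 2, an L position)
n=10: L (options 7(W), 5(W), 3(W) are all W)
n=11: L (options 8(W), 6(W), 4(W) are all W)
n=12: L (options 9(W), 7(W), 5(W) are all W)
n=13: W (go to 10, an L position)
n=14: W (go to 11, an L position)
n=15: W (go to 12, an L position)
n=16: W (go to 11, an L position)
n=17: W (go to 12, an L position)
n=18: W (go to 11, an L position)
n=19: W (go to 12, an L position)
n=20: L (options 17(W), 15(W), 13(W) are all W)
n=21: L (options 18(W), 16(W), 14(W) are all W)
n=22: L (options 19(W), 17(W), 15(W) are all W)
n=23: W (go to 20, an L position)
n=24: W (go to 21, an L position)
n=25: W (go to 22, an L position)

6: W, 12: L, 25: W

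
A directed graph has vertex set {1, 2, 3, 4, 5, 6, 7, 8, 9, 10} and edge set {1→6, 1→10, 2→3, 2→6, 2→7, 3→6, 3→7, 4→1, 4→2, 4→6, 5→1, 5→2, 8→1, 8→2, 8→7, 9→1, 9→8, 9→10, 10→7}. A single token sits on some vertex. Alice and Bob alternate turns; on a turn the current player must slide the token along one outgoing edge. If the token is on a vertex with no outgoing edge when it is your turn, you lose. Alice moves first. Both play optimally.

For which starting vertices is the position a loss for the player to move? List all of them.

Use the standard recursion: the mover loses at a terminal position; elsewhere, the mover wins exactly when some move hands the opponent an L position.
Every edge goes from a vertex to one that appears earlier in the order 7, 6, 3, 2, 10, 1, 5, 8, 4, 9, so processing vertices in that order labels each vertex after all of its successors.
7: no outgoing edge → L
6: no outgoing edge → L
3: can move to 6, which is L ⇒ W
2: can move to 6, which is L ⇒ W
10: can move to 7, which is L ⇒ W
1: can move to 6, which is L ⇒ W
5: moves to 1(W), 2(W); every one is W ⇒ L
8: can move to 7, which is L ⇒ W
4: can move to 6, which is L ⇒ W
9: moves to 8(W), 1(W), 10(W); every one is W ⇒ L
The losing starting vertices are exactly the entries labelled L in this table (4 of them).

5, 6, 7, 9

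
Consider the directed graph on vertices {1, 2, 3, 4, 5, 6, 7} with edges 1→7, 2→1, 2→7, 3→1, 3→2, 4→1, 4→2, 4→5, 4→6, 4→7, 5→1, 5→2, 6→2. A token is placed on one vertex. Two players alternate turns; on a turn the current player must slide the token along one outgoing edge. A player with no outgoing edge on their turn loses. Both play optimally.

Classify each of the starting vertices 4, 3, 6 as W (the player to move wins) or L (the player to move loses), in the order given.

Classify positions by backward induction: terminal positions (no move available) are L. From any other position, the mover wins iff some move reaches an L.
Every edge goes from a vertex to one that appears earlier in the order 7, 1, 2, 6, 3, 5, 4, so processing vertices in that order labels each vertex after all of its successors.
7: no outgoing edge → L
1: can move to 7, which is L ⇒ W
2: can move to 7, which is L ⇒ W
6: the only move is to 2(W), a W ⇒ L
3: moves to 2(W), 1(W); every one is W ⇒ L
5: moves to 2(W), 1(W); every one is W ⇒ L
4: can move to 5, which is L ⇒ W

4: W, 3: L, 6: L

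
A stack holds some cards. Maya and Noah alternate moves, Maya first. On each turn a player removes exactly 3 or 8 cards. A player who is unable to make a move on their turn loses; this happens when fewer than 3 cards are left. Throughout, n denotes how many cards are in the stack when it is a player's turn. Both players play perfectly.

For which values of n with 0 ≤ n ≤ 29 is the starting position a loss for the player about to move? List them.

0, 1, 2, 6, 7, 11, 12, 13, 17, 18, 22, 23, 24, 28, 29

Classify positions by backward induction: terminal positions (no move available) are L. From any other position, the mover wins iff some move reaches an L.
n=0: no move → L
n=1: no move → L
n=2: no move → L
n=3: W (go to 0, an L position)
n=4: W (go to 1, an L position)
n=5: W (go to 2, an L position)
n=6: L (sole option 3(W) is W)
n=7: L (sole option 4(W) is W)
n=8: W (go to 0, an L position)
n=9: W (go to 6, an L position)
n=10: W (go to 7, an L position)
n=11: L (options 8(W), 3(W) are all W)
n=12: L (options 9(W), 4(W) are all W)
n=13: L (options 10(W), 5(W) are all W)
n=14: W (go to 11, an L position)
n=15: W (go to 12, an L position)
n=16: W (go to 13, an L position)
n=17: L (options 14(W), 9(W) are all W)
n=18: L (options 15(W), 10(W) are all W)
n=19: W (go to 11, an L position)
n=20: W (go to 17, an L position)
n=21: W (go to 18, an L position)
n=22: L (options 19(W), 14(W) are all W)
n=23: L (options 20(W), 15(W) are all W)
n=24: L (options 21(W), 16(W) are all W)
n=25: W (go to 22, an L position)
n=26: W (go to 23, an L position)
n=27: W (go to 24, an L position)
n=28: L (options 25(W), 20(W) are all W)
n=29: L (options 26(W), 21(W) are all W)
Reading off the rows marked L gives the requested list; there are 15 such values of n.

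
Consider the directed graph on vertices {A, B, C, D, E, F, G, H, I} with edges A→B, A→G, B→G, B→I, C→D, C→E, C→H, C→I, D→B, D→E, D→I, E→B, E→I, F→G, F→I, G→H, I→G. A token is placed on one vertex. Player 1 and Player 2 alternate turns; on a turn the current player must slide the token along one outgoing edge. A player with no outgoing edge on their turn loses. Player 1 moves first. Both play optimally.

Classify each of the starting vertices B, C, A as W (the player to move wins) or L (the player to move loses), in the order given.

Compute win/loss labels from the base case upward. A position with no move is L. Any other position is W if it can reach an L in one move, else L.
Every edge goes from a vertex to one that appears earlier in the order H, G, I, B, A, E, D, C, F, so processing vertices in that order labels each vertex after all of its successors.
H: no outgoing edge → L
G: reaches L-position H → W
I: only reaches G(W), which is W → L
B: reaches L-position I → W
A: only reaches B(W), G(W), all W → L
E: reaches L-position I → W
D: reaches L-position I → W
C: reaches L-position I → W
F: reaches L-position I → W

B: W, C: W, A: L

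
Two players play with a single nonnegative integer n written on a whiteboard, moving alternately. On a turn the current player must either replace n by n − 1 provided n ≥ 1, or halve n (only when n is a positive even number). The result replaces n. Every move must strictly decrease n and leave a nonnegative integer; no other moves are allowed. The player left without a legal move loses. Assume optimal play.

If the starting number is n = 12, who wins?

Compute win/loss labels from the base case upward. A position with no move is L. Any other position is W if it can reach an L in one move, else L.
n=0: no move → L
n=1: W (go to 0, an L position)
n=2: L (sole option 1(W) is W)
n=3: W (go to 2, an L position)
n=4: W (go to 2, an L position)
n=5: L (sole option 4(W) is W)
n=6: W (go to 5, an L position)
n=7: L (sole option 6(W) is W)
n=8: W (go to 7, an L position)
n=9: L (sole option 8(W) is W)
n=10: W (go to 5, an L position)
n=11: L (sole option 10(W) is W)
n=12: W (go to 11, an L position)
From 12 the player to move can move to 11, reaching an L position.

The first player wins.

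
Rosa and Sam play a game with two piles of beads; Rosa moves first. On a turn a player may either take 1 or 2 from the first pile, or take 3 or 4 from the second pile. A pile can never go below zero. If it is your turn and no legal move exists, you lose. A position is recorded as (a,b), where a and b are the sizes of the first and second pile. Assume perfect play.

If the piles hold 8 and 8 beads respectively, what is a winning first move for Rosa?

Move to (6,8).

Compute win/loss labels from the base case upward. A position with no move is L. Any other position is W if it can reach an L in one move, else L.
No move ever increases a pile, so every position that can arise here has a ≤ 8 and b ≤ 8; it is enough to label the cells with 0 ≤ a ≤ 8 and 0 ≤ b ≤ 8.
Every move lowers a or b (never raises either), so fill the grid row by row in increasing a, and left to right within a row: each cell's successors are then already labelled.
      b=0  b=1  b=2  b=3  b=4  b=5  b=6  b=7  b=8
a=0:    L    L    L    W    W    W    W    L    L
a=1:    W    W    W    L    L    L    W    W    W
a=2:    W    W    W    W    W    W    L    W    W
a=3:    L    L    L    W    W    W    W    L    L
a=4:    W    W    W    L    L    L    W    W    W
a=5:    W    W    W    W    W    W    L    W    W
a=6:    L    L    L    W    W    W    W    L    L
a=7:    W    W    W    L    L    L    W    W    W
a=8:    W    W    W    W    W    W    L    W    W
Cells with no legal move (terminal, hence L): (0,0), (0,1), (0,2).
The remaining L cells, each justified by listing all of its moves:
(0,7): →(0,4)(W), (0,3)(W) — all W, so L
(0,8): →(0,5)(W), (0,4)(W) — all W, so L
(1,3): →(0,3)(W), (1,0)(W) — all W, so L
(1,4): →(0,4)(W), (1,1)(W), (1,0)(W) — all W, so L
(1,5): →(0,5)(W), (1,2)(W), (1,1)(W) — all W, so L
(2,6): →(1,6)(W), (0,6)(W), (2,3)(W), (2,2)(W) — all W, so L
(3,0): →(2,0)(W), (1,0)(W) — all W, so L
(3,1): →(2,1)(W), (1,1)(W) — all W, so L
(3,2): →(2,2)(W), (1,2)(W) — all W, so L
(3,7): →(2,7)(W), (1,7)(W), (3,4)(W), (3,3)(W) — all W, so L
(3,8): →(2,8)(W), (1,8)(W), (3,5)(W), (3,4)(W) — all W, so L
(4,3): →(3,3)(W), (2,3)(W), (4,0)(W) — all W, so L
(4,4): →(3,4)(W), (2,4)(W), (4,1)(W), (4,0)(W) — all W, so L
(4,5): →(3,5)(W), (2,5)(W), (4,2)(W), (4,1)(W) — all W, so L
(5,6): →(4,6)(W), (3,6)(W), (5,3)(W), (5,2)(W) — all W, so L
(6,0): →(5,0)(W), (4,0)(W) — all W, so L
(6,1): →(5,1)(W), (4,1)(W) — all W, so L
(6,2): →(5,2)(W), (4,2)(W) — all W, so L
(6,7): →(5,7)(W), (4,7)(W), (6,4)(W), (6,3)(W) — all W, so L
(6,8): →(5,8)(W), (4,8)(W), (6,5)(W), (6,4)(W) — all W, so L
(7,3): →(6,3)(W), (5,3)(W), (7,0)(W) — all W, so L
(7,4): →(6,4)(W), (5,4)(W), (7,1)(W), (7,0)(W) — all W, so L
(7,5): →(6,5)(W), (5,5)(W), (7,2)(W), (7,1)(W) — all W, so L
(8,6): →(7,6)(W), (6,6)(W), (8,3)(W), (8,2)(W) — all W, so L
Every other cell has at least one move into one of the L cells above, so it is W.
From (8,8), the L positions reachable in one move are: (6,8).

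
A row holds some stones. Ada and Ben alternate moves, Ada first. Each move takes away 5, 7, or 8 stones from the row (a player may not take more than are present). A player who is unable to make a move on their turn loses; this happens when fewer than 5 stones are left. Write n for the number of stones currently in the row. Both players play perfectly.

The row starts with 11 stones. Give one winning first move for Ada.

Remove 7, leaving 4.

Classify positions by backward induction: terminal positions (no move available) are L. From any other position, the mover wins iff some move reaches an L.
n=0: no move → L
n=1: no move → L
n=2: no move → L
n=3: no move → L
n=4: no move → L
n=5: can move to 0, which is L ⇒ W
n=6: can move to 1, which is L ⇒ W
n=7: can move to 2, which is L ⇒ W
n=8: can move to 3, which is L ⇒ W
n=9: can move to 4, which is L ⇒ W
n=10: can move to 3, which is L ⇒ W
n=11: can move to 4, which is L ⇒ W
From 11, the L positions reachable in one move are: 4, 3. Any move reaching one of these is winning.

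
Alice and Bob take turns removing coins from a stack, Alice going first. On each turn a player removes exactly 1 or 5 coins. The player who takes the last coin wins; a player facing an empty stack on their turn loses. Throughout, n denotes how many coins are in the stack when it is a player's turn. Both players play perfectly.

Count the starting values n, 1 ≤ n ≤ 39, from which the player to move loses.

Compute win/loss labels from the base case upward. A position with no move is L. Any other position is W if it can reach an L in one move, else L.
n=0: no move → L
n=1: can move to 0, which is L ⇒ W
n=2: the only move is to 1(W), a W ⇒ L
n=3: can move to 2, which is L ⇒ W
n=4: the only move is to 3(W), a W ⇒ L
n=5: can move to 4, which is L ⇒ W
n=6: moves to 5(W), 1(W); every one is W ⇒ L
n=7: can move to 6, which is L ⇒ W
n=8: moves to 7(W), 3(W); every one is W ⇒ L
n=9: can move to 8, which is L ⇒ W
n=10: moves to 9(W), 5(W); every one is W ⇒ L
n=11: can move to 10, which is L ⇒ W
n=12: moves to 11(W), 7(W); every one is W ⇒ L
n=13: can move to 12, which is L ⇒ W
n=14: moves to 13(W), 9(W); every one is W ⇒ L
n=15: can move to 14, which is L ⇒ W
n=16: moves to 15(W), 11(W); every one is W ⇒ L
n=17: can move to 16, which is L ⇒ W
n=18: moves to 17(W), 13(W); every one is W ⇒ L
n=19: can move to 18, which is L ⇒ W
n=20: moves to 19(W), 15(W); every one is W ⇒ L
n=21: can move to 20, which is L ⇒ W
n=22: moves to 21(W), 17(W); every one is W ⇒ L
n=23: can move to 22, which is L ⇒ W
n=24: moves to 23(W), 19(W); every one is W ⇒ L
n=25: can move to 24, which is L ⇒ W
n=26: moves to 25(W), 21(W); every one is W ⇒ L
n=27: can move to 26, which is L ⇒ W
n=28: moves to 27(W), 23(W); every one is W ⇒ L
n=29: can move to 28, which is L ⇒ W
n=30: moves to 29(W), 25(W); every one is W ⇒ L
n=31: can move to 30, which is L ⇒ W
n=32: moves to 31(W), 27(W); every one is W ⇒ L
n=33: can move to 32, which is L ⇒ W
n=34: moves to 33(W), 29(W); every one is W ⇒ L
n=35: can move to 34, which is L ⇒ W
n=36: moves to 35(W), 31(W); every one is W ⇒ L
n=37: can move to 36, which is L ⇒ W
n=38: moves to 37(W), 33(W); every one is W ⇒ L
n=39: can move to 38, which is L ⇒ W
L entries with 1 ≤ n ≤ 39 (n=0 is outside the asked range and is not counted): n = 2, 4, 6, 8, 10, 12, 14, 16, 18, 20, 22, 24, 26, 28, 30, 32, 34, 36, 38; that makes 19.

19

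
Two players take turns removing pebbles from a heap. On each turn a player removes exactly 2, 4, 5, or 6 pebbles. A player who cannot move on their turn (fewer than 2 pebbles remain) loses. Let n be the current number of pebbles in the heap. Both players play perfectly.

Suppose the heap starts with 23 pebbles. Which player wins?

Use the standard recursion: the mover loses at a terminal position; elsewhere, the mover wins exactly when some move hands the opponent an L position.
n=0: no move → L
n=1: no move → L
n=2: can move to 0, which is L ⇒ W
n=3: can move to 1, which is L ⇒ W
n=4: can move to 0, which is L ⇒ W
n=5: can move to 1, which is L ⇒ W
n=6: can move to 1, which is L ⇒ W
n=7: can move to 1, which is L ⇒ W
n=8: moves to 6(W), 4(W), 3(W), 2(W); every one is W ⇒ L
n=9: moves to 7(W), 5(W), 4(W), 3(W); every one is W ⇒ L
n=10: can move to 8, which is L ⇒ W
n=11: can move to 9, which is L ⇒ W
n=12: can move to 8, which is L ⇒ W
n=13: can move to 9, which is L ⇒ W
n=14: can move to 9, which is L ⇒ W
n=15: can move to 9, which is L ⇒ W
n=16: moves to 14(W), 12(W), 11(W), 10(W); every one is W ⇒ L
n=17: moves to 15(W), 13(W), 12(W), 11(W); every one is W ⇒ L
n=18: can move to 16, which is L ⇒ W
n=19: can move to 17, which is L ⇒ W
n=20: can move to 16, which is L ⇒ W
n=21: can move to 17, which is L ⇒ W
n=22: can move to 17, which is L ⇒ W
n=23: can move to 17, which is L ⇒ W
The starting position 23 is W: the player to move should remove 6, leaving 17, handing over an L position.

The first player wins.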